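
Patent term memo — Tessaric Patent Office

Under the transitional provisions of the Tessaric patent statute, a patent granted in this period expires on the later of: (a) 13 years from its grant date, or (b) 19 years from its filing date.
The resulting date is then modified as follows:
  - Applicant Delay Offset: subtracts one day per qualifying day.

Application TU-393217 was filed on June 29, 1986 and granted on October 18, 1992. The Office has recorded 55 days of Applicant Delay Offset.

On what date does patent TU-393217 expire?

(a) grant + 13 years → 18 October 2005.
(b) filing + 19 years → 29 June 2005.
Later of the two: 18 October 2005.
Applicant Delay Offset: −55 days → 24 August 2005.

August 24, 2005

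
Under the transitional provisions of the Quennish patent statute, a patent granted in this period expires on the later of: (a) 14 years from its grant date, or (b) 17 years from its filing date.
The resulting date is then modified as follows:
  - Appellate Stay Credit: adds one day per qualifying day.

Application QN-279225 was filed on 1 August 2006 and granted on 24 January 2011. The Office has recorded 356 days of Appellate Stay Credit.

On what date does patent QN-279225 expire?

January 15, 2026

(a) grant + 14 years → 24 January 2025.
(b) filing + 17 years → 1 August 2023.
Later of the two: 24 January 2025.
Appellate Stay Credit: +356 days → 15 January 2026.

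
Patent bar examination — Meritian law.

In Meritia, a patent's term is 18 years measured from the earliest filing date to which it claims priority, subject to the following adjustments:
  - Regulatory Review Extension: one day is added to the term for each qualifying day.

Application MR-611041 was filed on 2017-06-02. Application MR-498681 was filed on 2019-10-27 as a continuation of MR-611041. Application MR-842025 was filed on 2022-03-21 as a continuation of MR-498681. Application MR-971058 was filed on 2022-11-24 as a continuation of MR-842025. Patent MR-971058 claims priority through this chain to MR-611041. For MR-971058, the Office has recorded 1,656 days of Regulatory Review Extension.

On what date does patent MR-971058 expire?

Earliest priority filing: 2 June 2017.
Base term: 2 June 2017 + 18 years → 2 June 2035.
Regulatory Review Extension: +1656 days → 14 December 2039.

December 14, 2039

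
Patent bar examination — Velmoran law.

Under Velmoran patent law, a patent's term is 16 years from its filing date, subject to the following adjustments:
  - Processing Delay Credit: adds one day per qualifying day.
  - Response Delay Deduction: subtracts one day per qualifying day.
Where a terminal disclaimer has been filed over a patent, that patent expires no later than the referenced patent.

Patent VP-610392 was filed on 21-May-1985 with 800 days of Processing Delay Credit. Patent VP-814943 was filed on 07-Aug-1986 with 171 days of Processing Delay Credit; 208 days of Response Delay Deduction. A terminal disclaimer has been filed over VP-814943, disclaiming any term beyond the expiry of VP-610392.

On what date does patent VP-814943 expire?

2002-07-01

Natural term of VP-814943:
  Base: filing + 16 years → 7 August 2002.
  Processing Delay Credit: +171 days → 25 January 2003.
  Response Delay Deduction: −208 days → 1 July 2002.
Expiry of referenced patent VP-610392:
  Base: filing + 16 years → 21 May 2001.
  Processing Delay Credit: +800 days → 30 July 2003.
Terminal disclaimer: VP-814943 expires on the earlier of 1 July 2002 and 30 July 2003.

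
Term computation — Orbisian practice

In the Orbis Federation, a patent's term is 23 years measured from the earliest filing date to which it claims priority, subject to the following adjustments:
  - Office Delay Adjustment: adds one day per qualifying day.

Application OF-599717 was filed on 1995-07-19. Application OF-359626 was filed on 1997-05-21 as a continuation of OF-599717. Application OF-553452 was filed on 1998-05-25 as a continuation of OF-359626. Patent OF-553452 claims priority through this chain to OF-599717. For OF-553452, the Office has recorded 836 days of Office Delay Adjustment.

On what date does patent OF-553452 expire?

November 1, 2020

Earliest priority filing: 19 July 1995.
Base term: 19 July 1995 + 23 years → 19 July 2018.
Office Delay Adjustment: +836 days → 1 November 2020.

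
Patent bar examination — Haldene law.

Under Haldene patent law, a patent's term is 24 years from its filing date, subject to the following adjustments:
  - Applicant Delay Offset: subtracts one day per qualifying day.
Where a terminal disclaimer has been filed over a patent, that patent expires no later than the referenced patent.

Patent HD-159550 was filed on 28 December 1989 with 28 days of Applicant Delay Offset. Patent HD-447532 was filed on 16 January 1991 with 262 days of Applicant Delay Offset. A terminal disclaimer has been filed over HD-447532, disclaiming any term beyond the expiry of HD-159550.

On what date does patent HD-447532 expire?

2013-11-30

Natural term of HD-447532:
  Base: filing + 24 years → 16 January 2015.
  Applicant Delay Offset: −262 days → 29 April 2014.
Expiry of referenced patent HD-159550:
  Base: filing + 24 years → 28 December 2013.
  Applicant Delay Offset: −28 days → 30 November 2013.
Terminal disclaimer: HD-447532 expires on the earlier of 29 April 2014 and 30 November 2013.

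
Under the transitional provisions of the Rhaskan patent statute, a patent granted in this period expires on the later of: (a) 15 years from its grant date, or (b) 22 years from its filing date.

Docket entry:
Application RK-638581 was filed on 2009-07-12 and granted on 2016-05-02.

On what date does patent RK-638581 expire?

July 12, 2031

(a) grant + 15 years → 2 May 2031.
(b) filing + 22 years → 12 July 2031.
Later of the two: 12 July 2031.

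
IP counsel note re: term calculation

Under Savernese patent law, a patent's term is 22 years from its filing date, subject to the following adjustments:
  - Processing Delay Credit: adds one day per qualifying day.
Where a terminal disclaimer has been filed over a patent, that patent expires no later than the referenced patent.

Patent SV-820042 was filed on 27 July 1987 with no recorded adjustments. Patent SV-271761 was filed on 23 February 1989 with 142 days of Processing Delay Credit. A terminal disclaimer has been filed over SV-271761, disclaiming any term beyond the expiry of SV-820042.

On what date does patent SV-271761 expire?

Natural term of SV-271761:
  Base: filing + 22 years → 23 February 2011.
  Processing Delay Credit: +142 days → 15 July 2011.
Expiry of referenced patent SV-820042:
  Base: filing + 22 years → 27 July 2009.
Terminal disclaimer: SV-271761 expires on the earlier of 15 July 2011 and 27 July 2009.

2009-07-27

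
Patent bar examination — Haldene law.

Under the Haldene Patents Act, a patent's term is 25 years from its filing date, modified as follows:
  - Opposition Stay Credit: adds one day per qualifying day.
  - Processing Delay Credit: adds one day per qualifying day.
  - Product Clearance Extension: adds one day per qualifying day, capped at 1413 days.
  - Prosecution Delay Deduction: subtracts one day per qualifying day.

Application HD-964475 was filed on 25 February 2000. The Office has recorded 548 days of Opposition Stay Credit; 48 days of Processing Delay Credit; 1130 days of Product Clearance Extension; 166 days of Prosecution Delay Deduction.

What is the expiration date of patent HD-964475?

June 4, 2029

Base term: filing date + 25 years → 25 February 2025.
Opposition Stay Credit: +548 days → 27 August 2026.
Processing Delay Credit: +48 days → 14 October 2026.
Product Clearance Extension: 1130 days (within the 1413-day cap) → +1130 days → 17 November 2029.
Prosecution Delay Deduction: −166 days → 4 June 2029.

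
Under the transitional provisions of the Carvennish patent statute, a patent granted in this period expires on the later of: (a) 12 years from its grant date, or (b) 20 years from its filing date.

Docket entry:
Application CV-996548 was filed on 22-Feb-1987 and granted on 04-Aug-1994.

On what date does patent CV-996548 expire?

2007-02-22

(a) grant + 12 years → 4 August 2006.
(b) filing + 20 years → 22 February 2007.
Later of the two: 22 February 2007.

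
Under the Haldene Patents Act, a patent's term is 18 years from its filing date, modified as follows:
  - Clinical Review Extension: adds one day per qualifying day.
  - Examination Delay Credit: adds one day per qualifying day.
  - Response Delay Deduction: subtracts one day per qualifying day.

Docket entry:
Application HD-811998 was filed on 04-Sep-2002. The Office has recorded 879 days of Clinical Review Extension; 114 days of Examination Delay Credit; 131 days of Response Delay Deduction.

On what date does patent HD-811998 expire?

January 14, 2023

Base term: filing date + 18 years → 4 September 2020.
Clinical Review Extension: +879 days → 31 January 2023.
Examination Delay Credit: +114 days → 25 May 2023.
Response Delay Deduction: −131 days → 14 January 2023.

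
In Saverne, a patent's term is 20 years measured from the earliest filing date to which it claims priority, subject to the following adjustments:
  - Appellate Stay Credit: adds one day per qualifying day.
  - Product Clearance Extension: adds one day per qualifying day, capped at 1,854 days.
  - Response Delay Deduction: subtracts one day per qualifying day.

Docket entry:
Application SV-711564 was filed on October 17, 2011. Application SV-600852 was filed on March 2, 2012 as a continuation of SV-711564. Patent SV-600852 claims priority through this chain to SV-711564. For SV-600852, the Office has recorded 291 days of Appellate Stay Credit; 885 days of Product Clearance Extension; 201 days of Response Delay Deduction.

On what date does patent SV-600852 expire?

June 18, 2034

Earliest priority filing: 17 October 2011.
Base term: 17 October 2011 + 20 years → 17 October 2031.
Appellate Stay Credit: +291 days → 3 August 2032.
Product Clearance Extension: 885 days (within the 1854-day cap) → +885 days → 5 January 2035.
Response Delay Deduction: −201 days → 18 June 2034.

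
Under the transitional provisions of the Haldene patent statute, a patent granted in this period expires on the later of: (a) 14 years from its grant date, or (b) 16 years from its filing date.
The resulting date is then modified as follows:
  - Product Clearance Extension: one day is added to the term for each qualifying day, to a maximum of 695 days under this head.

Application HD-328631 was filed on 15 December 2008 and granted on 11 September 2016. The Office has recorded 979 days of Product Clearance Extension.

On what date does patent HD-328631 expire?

August 6, 2032

(a) grant + 14 years → 11 September 2030.
(b) filing + 16 years → 15 December 2024.
Later of the two: 11 September 2030.
Product Clearance Extension: 979 days claimed exceeds the 695-day cap, so +695 days → 6 August 2032.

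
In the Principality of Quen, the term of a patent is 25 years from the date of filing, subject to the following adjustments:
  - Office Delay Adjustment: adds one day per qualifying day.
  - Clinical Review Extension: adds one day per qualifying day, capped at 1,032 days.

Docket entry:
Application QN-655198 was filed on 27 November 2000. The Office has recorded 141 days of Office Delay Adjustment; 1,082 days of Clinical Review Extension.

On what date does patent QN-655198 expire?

February 12, 2029

Base term: filing date + 25 years → 27 November 2025.
Office Delay Adjustment: +141 days → 17 April 2026.
Clinical Review Extension: 1082 days claimed exceeds the 1032-day cap, so +1032 days → 12 February 2029.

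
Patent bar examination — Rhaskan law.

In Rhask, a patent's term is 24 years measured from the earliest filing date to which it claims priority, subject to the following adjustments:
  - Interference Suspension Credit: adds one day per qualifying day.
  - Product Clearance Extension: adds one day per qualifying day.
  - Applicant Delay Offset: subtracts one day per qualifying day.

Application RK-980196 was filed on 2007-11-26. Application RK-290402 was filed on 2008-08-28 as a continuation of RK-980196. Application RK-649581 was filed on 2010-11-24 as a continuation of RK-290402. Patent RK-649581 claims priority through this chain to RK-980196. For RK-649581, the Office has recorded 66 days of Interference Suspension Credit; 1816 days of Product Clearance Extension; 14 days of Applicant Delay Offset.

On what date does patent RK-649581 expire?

Earliest priority filing: 26 November 2007.
Base term: 26 November 2007 + 24 years → 26 November 2031.
Interference Suspension Credit: +66 days → 31 January 2032.
Product Clearance Extension: +1816 days → 20 January 2037.
Applicant Delay Offset: −14 days → 6 January 2037.

2037-01-06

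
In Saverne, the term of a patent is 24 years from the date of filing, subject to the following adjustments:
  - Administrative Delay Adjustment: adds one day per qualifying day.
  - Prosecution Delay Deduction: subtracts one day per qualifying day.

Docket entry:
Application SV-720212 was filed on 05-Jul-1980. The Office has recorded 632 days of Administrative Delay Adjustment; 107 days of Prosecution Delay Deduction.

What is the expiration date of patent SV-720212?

December 12, 2005

Base term: filing date + 24 years → 5 July 2004.
Administrative Delay Adjustment: +632 days → 29 March 2006.
Prosecution Delay Deduction: −107 days → 12 December 2005.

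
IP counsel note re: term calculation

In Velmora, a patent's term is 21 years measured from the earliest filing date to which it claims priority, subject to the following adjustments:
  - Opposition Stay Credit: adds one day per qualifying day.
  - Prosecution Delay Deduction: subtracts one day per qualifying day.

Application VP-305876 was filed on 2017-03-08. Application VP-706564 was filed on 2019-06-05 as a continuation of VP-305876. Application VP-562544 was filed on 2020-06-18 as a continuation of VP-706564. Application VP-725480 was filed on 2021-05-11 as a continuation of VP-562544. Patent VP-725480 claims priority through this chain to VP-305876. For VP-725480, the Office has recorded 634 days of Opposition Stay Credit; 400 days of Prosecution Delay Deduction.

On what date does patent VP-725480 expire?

Earliest priority filing: 8 March 2017.
Base term: 8 March 2017 + 21 years → 8 March 2038.
Opposition Stay Credit: +634 days → 2 December 2039.
Prosecution Delay Deduction: −400 days → 28 October 2038.

October 28, 2038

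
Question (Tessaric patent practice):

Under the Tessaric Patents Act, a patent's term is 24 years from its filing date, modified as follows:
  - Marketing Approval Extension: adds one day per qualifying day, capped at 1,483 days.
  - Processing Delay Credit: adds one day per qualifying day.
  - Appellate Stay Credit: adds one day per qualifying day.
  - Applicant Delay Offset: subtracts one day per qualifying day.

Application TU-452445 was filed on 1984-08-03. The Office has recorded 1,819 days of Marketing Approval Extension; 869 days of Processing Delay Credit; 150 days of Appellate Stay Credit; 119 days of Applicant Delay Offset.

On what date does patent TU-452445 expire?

February 11, 2015

Base term: filing date + 24 years → 3 August 2008.
Marketing Approval Extension: 1819 days claimed exceeds the 1483-day cap, so +1483 days → 25 August 2012.
Processing Delay Credit: +869 days → 11 January 2015.
Appellate Stay Credit: +150 days → 10 June 2015.
Applicant Delay Offset: −119 days → 11 February 2015.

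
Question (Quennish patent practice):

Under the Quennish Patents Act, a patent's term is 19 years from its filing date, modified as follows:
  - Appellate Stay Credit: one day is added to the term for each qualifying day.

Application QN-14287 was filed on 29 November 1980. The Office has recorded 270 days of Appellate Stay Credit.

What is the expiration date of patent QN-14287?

2000-08-25

Base term: filing date + 19 years → 29 November 1999.
Appellate Stay Credit: +270 days → 25 August 2000.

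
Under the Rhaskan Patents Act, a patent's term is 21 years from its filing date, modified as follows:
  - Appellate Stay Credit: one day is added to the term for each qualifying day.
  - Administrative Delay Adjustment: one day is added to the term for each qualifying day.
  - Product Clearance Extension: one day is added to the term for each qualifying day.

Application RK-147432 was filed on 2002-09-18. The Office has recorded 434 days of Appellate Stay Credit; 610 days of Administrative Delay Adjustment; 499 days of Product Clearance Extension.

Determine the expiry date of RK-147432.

Base term: filing date + 21 years → 18 September 2023.
Appellate Stay Credit: +434 days → 25 November 2024.
Administrative Delay Adjustment: +610 days → 28 July 2026.
Product Clearance Extension: +499 days → 9 December 2027.

December 9, 2027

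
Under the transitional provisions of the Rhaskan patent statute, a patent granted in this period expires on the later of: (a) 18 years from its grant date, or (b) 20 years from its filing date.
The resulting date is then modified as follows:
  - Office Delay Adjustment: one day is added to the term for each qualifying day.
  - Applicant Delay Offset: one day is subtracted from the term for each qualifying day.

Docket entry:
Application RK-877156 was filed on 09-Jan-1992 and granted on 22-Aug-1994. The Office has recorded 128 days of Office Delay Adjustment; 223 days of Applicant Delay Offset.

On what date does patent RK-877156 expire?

2012-05-19

(a) grant + 18 years → 22 August 2012.
(b) filing + 20 years → 9 January 2012.
Later of the two: 22 August 2012.
Office Delay Adjustment: +128 days → 28 December 2012.
Applicant Delay Offset: −223 days → 19 May 2012.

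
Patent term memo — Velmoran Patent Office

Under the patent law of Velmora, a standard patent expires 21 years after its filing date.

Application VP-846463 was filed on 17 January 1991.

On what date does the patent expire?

Filing date + 21 years → 17 January 2012.

January 17, 2012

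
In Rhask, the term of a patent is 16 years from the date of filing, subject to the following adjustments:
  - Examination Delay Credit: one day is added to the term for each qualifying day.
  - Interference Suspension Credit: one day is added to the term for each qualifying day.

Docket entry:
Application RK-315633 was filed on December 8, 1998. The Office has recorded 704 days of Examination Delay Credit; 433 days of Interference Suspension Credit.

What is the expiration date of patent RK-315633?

Base term: filing date + 16 years → 8 December 2014.
Examination Delay Credit: +704 days → 11 November 2016.
Interference Suspension Credit: +433 days → 18 January 2018.

January 18, 2018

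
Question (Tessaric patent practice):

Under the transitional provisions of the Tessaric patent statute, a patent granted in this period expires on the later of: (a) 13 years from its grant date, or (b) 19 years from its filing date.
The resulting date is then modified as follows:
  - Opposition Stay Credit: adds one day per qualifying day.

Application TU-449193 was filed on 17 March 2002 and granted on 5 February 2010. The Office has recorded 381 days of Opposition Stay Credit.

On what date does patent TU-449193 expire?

(a) grant + 13 years → 5 February 2023.
(b) filing + 19 years → 17 March 2021.
Later of the two: 5 February 2023.
Opposition Stay Credit: +381 days → 21 February 2024.

2024-02-21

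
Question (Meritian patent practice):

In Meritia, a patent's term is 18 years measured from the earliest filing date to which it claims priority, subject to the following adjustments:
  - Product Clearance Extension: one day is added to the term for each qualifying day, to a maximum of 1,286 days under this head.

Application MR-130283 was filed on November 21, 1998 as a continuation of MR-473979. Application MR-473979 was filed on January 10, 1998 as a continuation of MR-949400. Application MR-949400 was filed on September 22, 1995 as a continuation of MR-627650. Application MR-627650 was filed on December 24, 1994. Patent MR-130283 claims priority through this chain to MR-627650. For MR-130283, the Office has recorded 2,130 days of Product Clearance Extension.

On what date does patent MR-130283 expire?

Earliest priority filing: 24 December 1994.
Base term: 24 December 1994 + 18 years → 24 December 2012.
Product Clearance Extension: 2130 days claimed exceeds the 1286-day cap, so +1286 days → 2 July 2016.

July 2, 2016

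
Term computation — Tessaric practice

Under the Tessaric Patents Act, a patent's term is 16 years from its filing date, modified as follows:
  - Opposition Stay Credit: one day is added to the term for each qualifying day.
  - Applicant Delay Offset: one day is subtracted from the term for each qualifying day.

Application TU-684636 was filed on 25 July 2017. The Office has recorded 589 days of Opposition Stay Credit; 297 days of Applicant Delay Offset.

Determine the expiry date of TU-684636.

May 13, 2034

Base term: filing date + 16 years → 25 July 2033.
Opposition Stay Credit: +589 days → 6 March 2035.
Applicant Delay Offset: −297 days → 13 May 2034.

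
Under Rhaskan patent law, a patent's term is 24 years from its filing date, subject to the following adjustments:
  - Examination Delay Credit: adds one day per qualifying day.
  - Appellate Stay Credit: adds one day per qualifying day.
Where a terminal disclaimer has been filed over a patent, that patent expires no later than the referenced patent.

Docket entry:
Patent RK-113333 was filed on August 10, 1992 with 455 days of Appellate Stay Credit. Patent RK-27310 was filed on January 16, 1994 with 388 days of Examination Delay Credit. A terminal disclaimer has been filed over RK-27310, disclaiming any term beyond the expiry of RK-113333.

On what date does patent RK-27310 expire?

November 8, 2017

Natural term of RK-27310:
  Base: filing + 24 years → 16 January 2018.
  Examination Delay Credit: +388 days → 8 February 2019.
Expiry of referenced patent RK-113333:
  Base: filing + 24 years → 10 August 2016.
  Appellate Stay Credit: +455 days → 8 November 2017.
Terminal disclaimer: RK-27310 expires on the earlier of 8 February 2019 and 8 November 2017.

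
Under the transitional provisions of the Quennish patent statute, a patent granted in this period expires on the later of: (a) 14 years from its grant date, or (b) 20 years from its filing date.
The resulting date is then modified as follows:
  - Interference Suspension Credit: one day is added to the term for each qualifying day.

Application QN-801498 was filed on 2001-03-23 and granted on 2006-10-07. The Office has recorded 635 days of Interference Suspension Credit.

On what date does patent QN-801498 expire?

2022-12-18

(a) grant + 14 years → 7 October 2020.
(b) filing + 20 years → 23 March 2021.
Later of the two: 23 March 2021.
Interference Suspension Credit: +635 days → 18 December 2022.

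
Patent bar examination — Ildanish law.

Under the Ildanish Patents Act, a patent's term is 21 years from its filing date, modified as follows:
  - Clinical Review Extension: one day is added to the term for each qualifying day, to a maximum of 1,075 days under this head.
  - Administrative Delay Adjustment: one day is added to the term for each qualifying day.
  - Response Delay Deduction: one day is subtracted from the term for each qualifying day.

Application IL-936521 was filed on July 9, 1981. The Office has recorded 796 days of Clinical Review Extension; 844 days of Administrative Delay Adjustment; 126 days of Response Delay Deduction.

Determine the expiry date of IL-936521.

Base term: filing date + 21 years → 9 July 2002.
Clinical Review Extension: 796 days (within the 1075-day cap) → +796 days → 12 September 2004.
Administrative Delay Adjustment: +844 days → 4 January 2007.
Response Delay Deduction: −126 days → 31 August 2006.

August 31, 2006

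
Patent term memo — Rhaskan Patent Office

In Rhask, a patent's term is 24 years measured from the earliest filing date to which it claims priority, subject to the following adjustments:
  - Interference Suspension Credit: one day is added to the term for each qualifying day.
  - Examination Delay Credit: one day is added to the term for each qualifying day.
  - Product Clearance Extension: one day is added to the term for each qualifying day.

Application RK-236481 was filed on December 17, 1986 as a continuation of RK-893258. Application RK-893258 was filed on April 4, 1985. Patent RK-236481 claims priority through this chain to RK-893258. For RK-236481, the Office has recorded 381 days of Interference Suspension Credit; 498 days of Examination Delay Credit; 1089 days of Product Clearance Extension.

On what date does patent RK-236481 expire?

Earliest priority filing: 4 April 1985.
Base term: 4 April 1985 + 24 years → 4 April 2009.
Interference Suspension Credit: +381 days → 20 April 2010.
Examination Delay Credit: +498 days → 31 August 2011.
Product Clearance Extension: +1089 days → 24 August 2014.

2014-08-24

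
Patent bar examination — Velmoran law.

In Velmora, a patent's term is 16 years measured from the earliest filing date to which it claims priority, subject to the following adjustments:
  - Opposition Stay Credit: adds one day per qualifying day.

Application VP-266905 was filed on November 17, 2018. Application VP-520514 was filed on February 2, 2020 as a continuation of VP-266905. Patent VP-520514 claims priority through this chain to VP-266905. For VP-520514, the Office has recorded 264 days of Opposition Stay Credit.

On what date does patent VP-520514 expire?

August 8, 2035

Earliest priority filing: 17 November 2018.
Base term: 17 November 2018 + 16 years → 17 November 2034.
Opposition Stay Credit: +264 days → 8 August 2035.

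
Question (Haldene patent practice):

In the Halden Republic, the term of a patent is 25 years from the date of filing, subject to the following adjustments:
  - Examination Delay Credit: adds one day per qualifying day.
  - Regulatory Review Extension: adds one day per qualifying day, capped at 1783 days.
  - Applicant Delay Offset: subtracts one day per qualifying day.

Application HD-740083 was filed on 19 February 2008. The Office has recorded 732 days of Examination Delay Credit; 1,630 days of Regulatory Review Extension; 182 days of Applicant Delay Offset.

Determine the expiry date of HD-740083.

February 8, 2039

Base term: filing date + 25 years → 19 February 2033.
Examination Delay Credit: +732 days → 21 February 2035.
Regulatory Review Extension: 1630 days (within the 1783-day cap) → +1630 days → 9 August 2039.
Applicant Delay Offset: −182 days → 8 February 2039.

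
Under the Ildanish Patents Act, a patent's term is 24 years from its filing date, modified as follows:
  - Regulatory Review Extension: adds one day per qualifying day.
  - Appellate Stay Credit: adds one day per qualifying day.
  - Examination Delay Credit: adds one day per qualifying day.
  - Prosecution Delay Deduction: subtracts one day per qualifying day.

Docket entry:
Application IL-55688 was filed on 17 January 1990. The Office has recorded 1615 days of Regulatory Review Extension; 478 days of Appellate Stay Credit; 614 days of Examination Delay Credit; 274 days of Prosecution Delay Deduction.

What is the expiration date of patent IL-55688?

2020-09-15

Base term: filing date + 24 years → 17 January 2014.
Regulatory Review Extension: +1615 days → 20 June 2018.
Appellate Stay Credit: +478 days → 11 October 2019.
Examination Delay Credit: +614 days → 16 June 2021.
Prosecution Delay Deduction: −274 days → 15 September 2020.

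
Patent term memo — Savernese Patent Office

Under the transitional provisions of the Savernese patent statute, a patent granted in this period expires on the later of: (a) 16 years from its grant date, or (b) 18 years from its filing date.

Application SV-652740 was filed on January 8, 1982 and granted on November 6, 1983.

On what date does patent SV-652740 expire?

(a) grant + 16 years → 6 November 1999.
(b) filing + 18 years → 8 January 2000.
Later of the two: 8 January 2000.

2000-01-08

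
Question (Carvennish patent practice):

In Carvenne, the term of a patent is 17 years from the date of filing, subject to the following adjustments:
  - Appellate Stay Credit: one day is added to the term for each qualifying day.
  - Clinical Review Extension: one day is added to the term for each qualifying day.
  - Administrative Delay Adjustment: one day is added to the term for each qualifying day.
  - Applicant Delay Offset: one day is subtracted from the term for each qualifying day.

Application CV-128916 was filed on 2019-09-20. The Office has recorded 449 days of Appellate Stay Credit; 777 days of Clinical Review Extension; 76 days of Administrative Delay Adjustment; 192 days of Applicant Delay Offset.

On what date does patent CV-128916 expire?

2039-10-05

Base term: filing date + 17 years → 20 September 2036.
Appellate Stay Credit: +449 days → 13 December 2037.
Clinical Review Extension: +777 days → 29 January 2040.
Administrative Delay Adjustment: +76 days → 14 April 2040.
Applicant Delay Offset: −192 days → 5 October 2039.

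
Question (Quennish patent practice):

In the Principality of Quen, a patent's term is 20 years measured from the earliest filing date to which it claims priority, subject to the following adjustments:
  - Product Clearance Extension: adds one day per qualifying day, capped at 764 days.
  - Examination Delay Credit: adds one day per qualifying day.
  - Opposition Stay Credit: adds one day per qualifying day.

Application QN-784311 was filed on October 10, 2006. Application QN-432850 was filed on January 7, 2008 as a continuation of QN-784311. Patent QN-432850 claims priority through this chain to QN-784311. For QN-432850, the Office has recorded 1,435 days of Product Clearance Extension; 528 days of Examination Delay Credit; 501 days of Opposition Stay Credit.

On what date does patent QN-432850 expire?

Earliest priority filing: 10 October 2006.
Base term: 10 October 2006 + 20 years → 10 October 2026.
Product Clearance Extension: 1435 days claimed exceeds the 764-day cap, so +764 days → 12 November 2028.
Examination Delay Credit: +528 days → 24 April 2030.
Opposition Stay Credit: +501 days → 7 September 2031.

September 7, 2031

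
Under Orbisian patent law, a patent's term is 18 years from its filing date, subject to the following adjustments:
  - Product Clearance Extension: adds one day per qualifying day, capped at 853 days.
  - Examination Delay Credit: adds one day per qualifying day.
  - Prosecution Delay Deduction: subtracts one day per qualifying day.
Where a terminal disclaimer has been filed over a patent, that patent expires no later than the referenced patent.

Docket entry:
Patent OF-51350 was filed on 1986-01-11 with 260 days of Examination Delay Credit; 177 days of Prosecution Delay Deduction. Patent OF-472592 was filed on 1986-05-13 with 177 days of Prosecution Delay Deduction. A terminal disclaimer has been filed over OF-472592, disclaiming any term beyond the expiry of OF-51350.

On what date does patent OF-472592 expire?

Natural term of OF-472592:
  Base: filing + 18 years → 13 May 2004.
  Prosecution Delay Deduction: −177 days → 18 November 2003.
Expiry of referenced patent OF-51350:
  Base: filing + 18 years → 11 January 2004.
  Examination Delay Credit: +260 days → 27 September 2004.
  Prosecution Delay Deduction: −177 days → 3 April 2004.
Terminal disclaimer: OF-472592 expires on the earlier of 18 November 2003 and 3 April 2004.

2003-11-18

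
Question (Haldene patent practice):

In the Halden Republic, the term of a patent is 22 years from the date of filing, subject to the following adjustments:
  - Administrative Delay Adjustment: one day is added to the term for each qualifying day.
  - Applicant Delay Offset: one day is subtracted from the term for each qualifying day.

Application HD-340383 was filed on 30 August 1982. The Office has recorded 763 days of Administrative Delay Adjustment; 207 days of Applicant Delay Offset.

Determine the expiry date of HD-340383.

March 9, 2006

Base term: filing date + 22 years → 30 August 2004.
Administrative Delay Adjustment: +763 days → 2 October 2006.
Applicant Delay Offset: −207 days → 9 March 2006.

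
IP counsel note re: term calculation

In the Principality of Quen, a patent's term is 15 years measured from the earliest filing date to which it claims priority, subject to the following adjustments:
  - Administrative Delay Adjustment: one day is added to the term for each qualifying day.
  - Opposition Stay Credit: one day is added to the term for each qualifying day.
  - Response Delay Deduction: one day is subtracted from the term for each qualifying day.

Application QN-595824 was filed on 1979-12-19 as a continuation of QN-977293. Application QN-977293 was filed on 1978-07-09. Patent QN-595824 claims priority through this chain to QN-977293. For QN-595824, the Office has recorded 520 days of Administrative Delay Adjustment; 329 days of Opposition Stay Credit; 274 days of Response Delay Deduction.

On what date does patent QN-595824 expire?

February 4, 1995

Earliest priority filing: 9 July 1978.
Base term: 9 July 1978 + 15 years → 9 July 1993.
Administrative Delay Adjustment: +520 days → 11 December 1994.
Opposition Stay Credit: +329 days → 5 November 1995.
Response Delay Deduction: −274 days → 4 February 1995.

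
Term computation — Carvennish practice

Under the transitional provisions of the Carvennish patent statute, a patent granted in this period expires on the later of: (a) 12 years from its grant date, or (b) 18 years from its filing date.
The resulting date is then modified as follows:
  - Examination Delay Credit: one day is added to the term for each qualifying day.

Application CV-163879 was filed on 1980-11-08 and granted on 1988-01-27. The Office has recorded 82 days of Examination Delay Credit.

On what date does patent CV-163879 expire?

(a) grant + 12 years → 27 January 2000.
(b) filing + 18 years → 8 November 1998.
Later of the two: 27 January 2000.
Examination Delay Credit: +82 days → 18 April 2000.

April 18, 2000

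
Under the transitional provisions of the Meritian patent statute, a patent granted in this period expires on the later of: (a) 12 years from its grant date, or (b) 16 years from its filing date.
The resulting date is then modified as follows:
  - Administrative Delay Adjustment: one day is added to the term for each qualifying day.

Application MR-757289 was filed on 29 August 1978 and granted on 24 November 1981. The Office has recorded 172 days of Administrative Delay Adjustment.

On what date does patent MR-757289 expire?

February 17, 1995

(a) grant + 12 years → 24 November 1993.
(b) filing + 16 years → 29 August 1994.
Later of the two: 29 August 1994.
Administrative Delay Adjustment: +172 days → 17 February 1995.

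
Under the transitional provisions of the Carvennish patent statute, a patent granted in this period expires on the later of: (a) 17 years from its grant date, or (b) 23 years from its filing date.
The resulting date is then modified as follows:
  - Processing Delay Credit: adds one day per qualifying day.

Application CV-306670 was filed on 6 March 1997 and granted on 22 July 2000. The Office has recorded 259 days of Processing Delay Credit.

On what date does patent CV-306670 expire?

2020-11-20

(a) grant + 17 years → 22 July 2017.
(b) filing + 23 years → 6 March 2020.
Later of the two: 6 March 2020.
Processing Delay Credit: +259 days → 20 November 2020.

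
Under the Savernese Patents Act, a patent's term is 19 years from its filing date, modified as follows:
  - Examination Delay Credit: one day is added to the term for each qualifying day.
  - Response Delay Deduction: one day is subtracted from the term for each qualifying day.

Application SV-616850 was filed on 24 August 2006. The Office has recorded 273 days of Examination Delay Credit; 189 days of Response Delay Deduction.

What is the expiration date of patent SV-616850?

November 16, 2025

Base term: filing date + 19 years → 24 August 2025.
Examination Delay Credit: +273 days → 24 May 2026.
Response Delay Deduction: −189 days → 16 November 2025.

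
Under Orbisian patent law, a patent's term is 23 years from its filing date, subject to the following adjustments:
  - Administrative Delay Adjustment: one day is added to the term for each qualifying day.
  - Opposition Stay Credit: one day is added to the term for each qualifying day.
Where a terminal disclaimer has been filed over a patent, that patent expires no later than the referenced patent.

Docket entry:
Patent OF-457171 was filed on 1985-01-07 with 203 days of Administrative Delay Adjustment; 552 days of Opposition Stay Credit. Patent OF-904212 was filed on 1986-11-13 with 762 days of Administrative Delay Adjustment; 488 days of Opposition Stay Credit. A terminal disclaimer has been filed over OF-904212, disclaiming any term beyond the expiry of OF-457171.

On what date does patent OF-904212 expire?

January 31, 2010

Natural term of OF-904212:
  Base: filing + 23 years → 13 November 2009.
  Administrative Delay Adjustment: +762 days → 15 December 2011.
  Opposition Stay Credit: +488 days → 16 April 2013.
Expiry of referenced patent OF-457171:
  Base: filing + 23 years → 7 January 2008.
  Administrative Delay Adjustment: +203 days → 28 July 2008.
  Opposition Stay Credit: +552 days → 31 January 2010.
Terminal disclaimer: OF-904212 expires on the earlier of 16 April 2013 and 31 January 2010.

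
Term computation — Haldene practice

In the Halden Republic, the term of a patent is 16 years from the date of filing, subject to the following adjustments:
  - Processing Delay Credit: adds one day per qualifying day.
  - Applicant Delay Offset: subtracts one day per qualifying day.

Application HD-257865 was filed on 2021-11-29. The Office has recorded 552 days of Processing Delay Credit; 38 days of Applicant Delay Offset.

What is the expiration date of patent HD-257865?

2039-04-27

Base term: filing date + 16 years → 29 November 2037.
Processing Delay Credit: +552 days → 4 June 2039.
Applicant Delay Offset: −38 days → 27 April 2039.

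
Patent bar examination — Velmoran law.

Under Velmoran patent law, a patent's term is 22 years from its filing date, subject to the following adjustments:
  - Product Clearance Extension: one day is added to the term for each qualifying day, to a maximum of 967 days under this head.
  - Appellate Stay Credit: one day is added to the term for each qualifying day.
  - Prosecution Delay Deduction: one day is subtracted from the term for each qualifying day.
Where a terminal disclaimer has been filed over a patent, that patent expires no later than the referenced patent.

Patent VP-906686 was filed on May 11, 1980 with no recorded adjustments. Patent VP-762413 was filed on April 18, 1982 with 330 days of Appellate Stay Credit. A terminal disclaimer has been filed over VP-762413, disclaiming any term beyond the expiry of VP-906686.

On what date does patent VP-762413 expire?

Natural term of VP-762413:
  Base: filing + 22 years → 18 April 2004.
  Appellate Stay Credit: +330 days → 14 March 2005.
Expiry of referenced patent VP-906686:
  Base: filing + 22 years → 11 May 2002.
Terminal disclaimer: VP-762413 expires on the earlier of 14 March 2005 and 11 May 2002.

2002-05-11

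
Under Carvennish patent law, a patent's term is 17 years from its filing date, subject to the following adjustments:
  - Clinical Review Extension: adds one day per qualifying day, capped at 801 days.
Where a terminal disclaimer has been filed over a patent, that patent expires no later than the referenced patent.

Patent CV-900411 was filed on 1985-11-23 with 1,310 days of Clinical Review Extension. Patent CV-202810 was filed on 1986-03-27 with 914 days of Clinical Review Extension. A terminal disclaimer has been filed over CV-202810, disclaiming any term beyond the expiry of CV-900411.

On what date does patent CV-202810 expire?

2005-02-01

Natural term of CV-202810:
  Base: filing + 17 years → 27 March 2003.
  Clinical Review Extension: 914 days claimed exceeds the 801-day cap, so +801 days → 5 June 2005.
Expiry of referenced patent CV-900411:
  Base: filing + 17 years → 23 November 2002.
  Clinical Review Extension: 1310 days claimed exceeds the 801-day cap, so +801 days → 1 February 2005.
Terminal disclaimer: CV-202810 expires on the earlier of 5 June 2005 and 1 February 2005.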